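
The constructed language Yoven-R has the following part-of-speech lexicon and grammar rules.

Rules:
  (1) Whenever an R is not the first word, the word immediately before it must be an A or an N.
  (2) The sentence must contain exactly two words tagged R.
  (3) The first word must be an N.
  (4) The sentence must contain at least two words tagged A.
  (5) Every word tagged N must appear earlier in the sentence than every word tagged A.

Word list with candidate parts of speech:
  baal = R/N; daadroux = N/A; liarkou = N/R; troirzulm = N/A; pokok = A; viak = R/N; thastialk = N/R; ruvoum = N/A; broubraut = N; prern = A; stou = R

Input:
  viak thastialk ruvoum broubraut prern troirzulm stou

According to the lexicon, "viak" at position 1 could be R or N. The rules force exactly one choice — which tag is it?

Candidates per position — 1:viak {R,N}; 2:thastialk {N,R}; 3:ruvoum {N,A}; 4:broubraut {N}; 5:prern {A}; 6:troirzulm {N,A}; 7:stou {R}.
Position 1: tagging it R would leave rule 3 unsatisfiable, so it must be N.
Position 2: tagging it N would leave rule 2 unsatisfiable, so it must be R.
Position 3: tagging it A would leave rule 5 unsatisfiable, so it must be N.
Position 6: tagging it N would leave rule 4 unsatisfiable, so it must be A.
So the tagging must be: N R N N A A R.
Rule-by-rule: rule 1 ✓; rule 2 ✓; rule 3 ✓; rule 4 ✓; rule 5 ✓.

N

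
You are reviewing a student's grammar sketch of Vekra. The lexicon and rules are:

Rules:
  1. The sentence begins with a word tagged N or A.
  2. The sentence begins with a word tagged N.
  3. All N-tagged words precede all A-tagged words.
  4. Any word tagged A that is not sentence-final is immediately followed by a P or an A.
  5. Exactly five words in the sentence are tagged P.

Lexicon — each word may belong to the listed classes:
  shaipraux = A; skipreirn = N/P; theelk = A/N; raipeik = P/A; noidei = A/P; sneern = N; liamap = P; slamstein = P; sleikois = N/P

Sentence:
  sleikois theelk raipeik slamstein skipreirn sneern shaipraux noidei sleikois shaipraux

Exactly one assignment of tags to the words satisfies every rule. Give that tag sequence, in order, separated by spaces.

Candidates per position — 1:sleikois {N,P}; 2:theelk {A,N}; 3:raipeik {P,A}; 4:slamstein {P}; 5:skipreirn {N,P}; 6:sneern {N}; 7:shaipraux {A}; 8:noidei {A,P}; 9:sleikois {N,P}; 10:shaipraux {A}.
Word 1 cannot be P — rule 1 would then fail for every completion. It is N.
Word 2 cannot be A — rule 3 would then fail for every completion. It is N.
Word 3 cannot be A — rule 3 would then fail for every completion. It is P.
Word 5 cannot be N — rule 5 would then fail for every completion. It is P.
Word 8 cannot be A — rule 5 would then fail for every completion. It is P.
Word 9 cannot be N — rule 3 would then fail for every completion. It is P.
So the tagging must be: N N P P P N A P P A.
Verifying each rule — rule 1 holds; rule 2 holds; rule 3 holds; rule 4 holds; rule 5 holds.

N N P P P N A P P A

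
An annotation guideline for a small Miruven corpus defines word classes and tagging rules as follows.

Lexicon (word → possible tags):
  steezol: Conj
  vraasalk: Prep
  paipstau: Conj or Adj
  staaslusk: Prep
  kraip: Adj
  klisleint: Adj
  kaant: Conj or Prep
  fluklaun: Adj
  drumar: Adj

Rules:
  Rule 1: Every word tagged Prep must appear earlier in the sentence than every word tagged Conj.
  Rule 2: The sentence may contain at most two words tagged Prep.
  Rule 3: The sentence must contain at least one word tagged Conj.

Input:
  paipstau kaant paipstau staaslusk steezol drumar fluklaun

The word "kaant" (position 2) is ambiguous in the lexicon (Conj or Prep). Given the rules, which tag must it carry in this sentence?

Prep

Candidates per position — 1:paipstau {Conj,Adj}; 2:kaant {Conj,Prep}; 3:paipstau {Conj,Adj}; 4:staaslusk {Prep}; 5:steezol {Conj}; 6:drumar {Adj}; 7:fluklaun {Adj}.
Position 1: tagging it Conj would leave rule 1 unsatisfiable, so it must be Adj.
Position 2: tagging it Conj would leave rule 1 unsatisfiable, so it must be Prep.
Position 3: tagging it Conj would leave rule 1 unsatisfiable, so it must be Adj.
That leaves exactly one tagging: Adj Prep Adj Prep Conj Adj Adj.
Verifying each rule — rule 1 ✓; rule 2 ✓; rule 3 ✓.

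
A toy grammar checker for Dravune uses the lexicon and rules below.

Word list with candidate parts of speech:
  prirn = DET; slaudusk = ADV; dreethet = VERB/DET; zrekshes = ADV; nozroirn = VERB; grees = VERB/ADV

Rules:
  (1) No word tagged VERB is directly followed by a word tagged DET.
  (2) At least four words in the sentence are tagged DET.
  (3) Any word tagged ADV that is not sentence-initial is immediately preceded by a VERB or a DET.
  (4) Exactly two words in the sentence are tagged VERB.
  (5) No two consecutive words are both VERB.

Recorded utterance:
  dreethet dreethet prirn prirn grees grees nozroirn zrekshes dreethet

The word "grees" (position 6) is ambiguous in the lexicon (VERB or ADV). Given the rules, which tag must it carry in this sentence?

Candidates per position — 1:dreethet {VERB,DET}; 2:dreethet {VERB,DET}; 3:prirn {DET}; 4:prirn {DET}; 5:grees {VERB,ADV}; 6:grees {VERB,ADV}; 7:nozroirn {VERB}; 8:zrekshes {ADV}; 9:dreethet {VERB,DET}.
Position 1: VERB is ruled out by rule 1; that leaves DET.
Position 2: VERB is ruled out by rule 1; that leaves DET.
Position 6: VERB is ruled out by rule 5; that leaves ADV.
Position 5: ADV is ruled out by rule 3; that leaves VERB.
Position 9: VERB is ruled out by rule 4; that leaves DET.
That leaves exactly one tagging: DET DET DET DET VERB ADV VERB ADV DET.
Checking: rule 1 satisfied; rule 2 satisfied; rule 3 satisfied; rule 4 satisfied; rule 5 satisfied.

ADV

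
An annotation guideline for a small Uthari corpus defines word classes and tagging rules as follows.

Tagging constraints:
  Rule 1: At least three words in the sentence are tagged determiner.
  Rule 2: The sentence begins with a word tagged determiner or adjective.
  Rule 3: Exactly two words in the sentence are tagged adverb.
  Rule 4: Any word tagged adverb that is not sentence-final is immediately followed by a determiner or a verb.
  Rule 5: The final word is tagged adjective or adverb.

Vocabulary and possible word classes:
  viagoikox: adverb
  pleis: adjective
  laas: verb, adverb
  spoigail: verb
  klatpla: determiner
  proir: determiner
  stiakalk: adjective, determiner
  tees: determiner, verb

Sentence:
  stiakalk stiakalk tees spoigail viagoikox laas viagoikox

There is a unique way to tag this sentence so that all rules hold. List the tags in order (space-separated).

Candidates per position — 1:stiakalk {adjective,determiner}; 2:stiakalk {adjective,determiner}; 3:tees {determiner,verb}; 4:spoigail {verb}; 5:viagoikox {adverb}; 6:laas {verb,adverb}; 7:viagoikox {adverb}.
If word 1 were adjective, no tagging could satisfy rule 1; so word 1 is determiner.
If word 2 were adjective, no tagging could satisfy rule 1; so word 2 is determiner.
If word 3 were verb, no tagging could satisfy rule 1; so word 3 is determiner.
If word 6 were adverb, no tagging could satisfy rule 3; so word 6 is verb.
So the tagging must be: determiner determiner determiner verb adverb verb adverb.
Verifying each rule — rule 1 holds; rule 2 holds; rule 3 holds; rule 4 holds; rule 5 holds.

determiner determiner determiner verb adverb verb adverb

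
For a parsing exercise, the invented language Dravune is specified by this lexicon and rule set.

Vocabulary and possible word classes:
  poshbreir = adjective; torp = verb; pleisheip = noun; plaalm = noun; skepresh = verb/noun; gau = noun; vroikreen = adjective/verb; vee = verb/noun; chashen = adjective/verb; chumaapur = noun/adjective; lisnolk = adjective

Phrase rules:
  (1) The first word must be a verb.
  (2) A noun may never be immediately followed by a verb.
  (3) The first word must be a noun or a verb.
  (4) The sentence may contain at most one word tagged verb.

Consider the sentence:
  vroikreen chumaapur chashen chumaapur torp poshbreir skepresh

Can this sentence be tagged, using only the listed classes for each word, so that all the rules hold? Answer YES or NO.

Candidates per position — 1:vroikreen {adjective,verb}; 2:chumaapur {noun,adjective}; 3:chashen {adjective,verb}; 4:chumaapur {noun,adjective}; 5:torp {verb}; 6:poshbreir {adjective}; 7:skepresh {verb,noun}.
Every candidate sequence violates at least one rule; no consistent tagging exists.

NO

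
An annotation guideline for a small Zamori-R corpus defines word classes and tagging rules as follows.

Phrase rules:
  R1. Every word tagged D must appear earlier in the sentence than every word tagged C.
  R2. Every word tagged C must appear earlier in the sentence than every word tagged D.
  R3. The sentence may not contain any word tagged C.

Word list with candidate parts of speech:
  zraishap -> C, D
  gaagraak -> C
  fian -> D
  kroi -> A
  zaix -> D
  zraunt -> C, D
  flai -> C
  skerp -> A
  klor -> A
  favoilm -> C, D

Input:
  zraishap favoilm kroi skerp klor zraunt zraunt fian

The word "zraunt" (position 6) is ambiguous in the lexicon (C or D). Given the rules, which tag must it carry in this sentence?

D

Candidates per position — 1:zraishap {C,D}; 2:favoilm {C,D}; 3:kroi {A}; 4:skerp {A}; 5:klor {A}; 6:zraunt {C,D}; 7:zraunt {C,D}; 8:fian {D}.
Position 1: tagging it C would leave rule 1 unsatisfiable, so it must be D.
Position 2: tagging it C would leave rule 1 unsatisfiable, so it must be D.
Position 6: tagging it C would leave rule 1 unsatisfiable, so it must be D.
Position 7: tagging it C would leave rule 1 unsatisfiable, so it must be D.
The unique satisfying tagging is: D D A A A D D D.
Verifying each rule — rule 1 satisfied; rule 2 satisfied; rule 3 satisfied.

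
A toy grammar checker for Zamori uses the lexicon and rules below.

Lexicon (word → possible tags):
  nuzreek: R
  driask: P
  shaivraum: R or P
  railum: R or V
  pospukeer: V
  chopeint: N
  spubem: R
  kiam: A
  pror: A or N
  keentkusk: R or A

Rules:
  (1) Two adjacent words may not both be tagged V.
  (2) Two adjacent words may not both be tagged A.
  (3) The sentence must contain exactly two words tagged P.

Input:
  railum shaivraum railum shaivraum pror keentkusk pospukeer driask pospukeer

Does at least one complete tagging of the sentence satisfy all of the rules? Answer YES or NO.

Candidates per position — 1:railum {R,V}; 2:shaivraum {R,P}; 3:railum {R,V}; 4:shaivraum {R,P}; 5:pror {A,N}; 6:keentkusk {R,A}; 7:pospukeer {V}; 8:driask {P}; 9:pospukeer {V}.
One satisfying assignment: R P R R N A V P V.
Check: rule 1 ok; rule 2 ok; rule 3 ok.

YES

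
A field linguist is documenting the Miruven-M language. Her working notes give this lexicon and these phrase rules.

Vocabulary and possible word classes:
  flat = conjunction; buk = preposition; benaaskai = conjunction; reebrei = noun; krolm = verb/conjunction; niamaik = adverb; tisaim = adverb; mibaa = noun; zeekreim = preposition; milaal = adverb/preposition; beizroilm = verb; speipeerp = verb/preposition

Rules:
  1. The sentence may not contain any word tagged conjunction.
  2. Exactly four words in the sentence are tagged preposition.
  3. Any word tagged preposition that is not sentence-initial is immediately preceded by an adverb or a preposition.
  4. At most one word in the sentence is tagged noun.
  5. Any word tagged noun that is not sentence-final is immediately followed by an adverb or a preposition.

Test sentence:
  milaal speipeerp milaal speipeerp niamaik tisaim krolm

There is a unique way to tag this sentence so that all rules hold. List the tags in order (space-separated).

Candidates per position — 1:milaal {adverb,preposition}; 2:speipeerp {verb,preposition}; 3:milaal {adverb,preposition}; 4:speipeerp {verb,preposition}; 5:niamaik {adverb}; 6:tisaim {adverb}; 7:krolm {verb,conjunction}.
Position 1: tagging it adverb would leave rule 2 unsatisfiable, so it must be preposition.
Position 2: tagging it verb would leave rule 2 unsatisfiable, so it must be preposition.
Position 3: tagging it adverb would leave rule 2 unsatisfiable, so it must be preposition.
Position 4: tagging it verb would leave rule 2 unsatisfiable, so it must be preposition.
Position 7: tagging it conjunction would leave rule 1 unsatisfiable, so it must be verb.
That leaves exactly one tagging: preposition preposition preposition preposition adverb adverb verb.
Check: rule 1 holds; rule 2 holds; rule 3 holds; rule 4 holds; rule 5 holds.

preposition preposition preposition preposition adverb adverb verb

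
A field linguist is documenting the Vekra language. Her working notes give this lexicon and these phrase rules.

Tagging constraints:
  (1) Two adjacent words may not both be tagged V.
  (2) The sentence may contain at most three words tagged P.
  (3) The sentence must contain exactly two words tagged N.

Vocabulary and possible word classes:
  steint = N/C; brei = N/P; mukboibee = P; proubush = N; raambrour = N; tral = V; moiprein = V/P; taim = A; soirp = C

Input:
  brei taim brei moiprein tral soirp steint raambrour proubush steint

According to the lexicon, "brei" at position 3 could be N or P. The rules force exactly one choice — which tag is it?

Candidates per position — 1:brei {N,P}; 2:taim {A}; 3:brei {N,P}; 4:moiprein {V,P}; 5:tral {V}; 6:soirp {C}; 7:steint {N,C}; 8:raambrour {N}; 9:proubush {N}; 10:steint {N,C}.
Position 1: tagging it N would leave rule 3 unsatisfiable, so it must be P.
Position 3: tagging it N would leave rule 3 unsatisfiable, so it must be P.
Position 4: tagging it V would leave rule 1 unsatisfiable, so it must be P.
Position 7: tagging it N would leave rule 3 unsatisfiable, so it must be C.
Position 10: tagging it N would leave rule 3 unsatisfiable, so it must be C.
So the tagging must be: P A P P V C C N N C.
Check: rule 1 ✓; rule 2 ✓; rule 3 ✓.

P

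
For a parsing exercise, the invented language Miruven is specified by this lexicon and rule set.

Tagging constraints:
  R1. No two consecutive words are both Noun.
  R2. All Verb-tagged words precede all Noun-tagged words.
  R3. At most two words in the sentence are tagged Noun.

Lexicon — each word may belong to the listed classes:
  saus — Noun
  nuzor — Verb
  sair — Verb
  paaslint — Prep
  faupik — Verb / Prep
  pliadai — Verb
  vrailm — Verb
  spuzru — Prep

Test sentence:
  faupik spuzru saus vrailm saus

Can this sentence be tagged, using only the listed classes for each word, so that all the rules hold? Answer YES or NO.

NO

Candidates per position — 1:faupik {Verb,Prep}; 2:spuzru {Prep}; 3:saus {Noun}; 4:vrailm {Verb}; 5:saus {Noun}.
Rule 2 cannot be satisfied by any choice of tags from the lexicon.
So there is no consistent tagging.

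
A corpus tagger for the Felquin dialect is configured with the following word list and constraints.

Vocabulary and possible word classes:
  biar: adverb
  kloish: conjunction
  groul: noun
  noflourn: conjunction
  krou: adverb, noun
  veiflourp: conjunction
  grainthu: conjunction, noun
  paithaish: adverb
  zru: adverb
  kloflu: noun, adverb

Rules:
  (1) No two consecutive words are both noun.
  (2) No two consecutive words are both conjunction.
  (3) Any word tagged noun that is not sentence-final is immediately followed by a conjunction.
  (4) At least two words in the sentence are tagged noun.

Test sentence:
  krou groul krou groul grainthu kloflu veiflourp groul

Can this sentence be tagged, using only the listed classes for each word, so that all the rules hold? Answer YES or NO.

NO

Candidates per position — 1:krou {adverb,noun}; 2:groul {noun}; 3:krou {adverb,noun}; 4:groul {noun}; 5:grainthu {conjunction,noun}; 6:kloflu {noun,adverb}; 7:veiflourp {conjunction}; 8:groul {noun}.
Rule 3 cannot be satisfied by any choice of tags from the lexicon.
So there is no consistent tagging.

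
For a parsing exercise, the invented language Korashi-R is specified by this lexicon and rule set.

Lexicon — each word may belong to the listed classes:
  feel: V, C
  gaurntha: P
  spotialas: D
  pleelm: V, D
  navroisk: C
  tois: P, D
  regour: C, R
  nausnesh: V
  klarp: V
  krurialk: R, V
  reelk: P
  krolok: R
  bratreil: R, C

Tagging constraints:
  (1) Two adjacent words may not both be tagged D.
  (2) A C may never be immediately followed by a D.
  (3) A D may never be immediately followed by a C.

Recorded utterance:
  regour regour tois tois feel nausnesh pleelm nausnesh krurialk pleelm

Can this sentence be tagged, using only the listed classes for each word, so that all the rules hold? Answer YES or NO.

Candidates per position — 1:regour {C,R}; 2:regour {C,R}; 3:tois {P,D}; 4:tois {P,D}; 5:feel {V,C}; 6:nausnesh {V}; 7:pleelm {V,D}; 8:nausnesh {V}; 9:krurialk {R,V}; 10:pleelm {V,D}.
One satisfying assignment: C R P P V V D V R V.
Rule-by-rule: rule 1 satisfied; rule 2 satisfied; rule 3 satisfied.

YES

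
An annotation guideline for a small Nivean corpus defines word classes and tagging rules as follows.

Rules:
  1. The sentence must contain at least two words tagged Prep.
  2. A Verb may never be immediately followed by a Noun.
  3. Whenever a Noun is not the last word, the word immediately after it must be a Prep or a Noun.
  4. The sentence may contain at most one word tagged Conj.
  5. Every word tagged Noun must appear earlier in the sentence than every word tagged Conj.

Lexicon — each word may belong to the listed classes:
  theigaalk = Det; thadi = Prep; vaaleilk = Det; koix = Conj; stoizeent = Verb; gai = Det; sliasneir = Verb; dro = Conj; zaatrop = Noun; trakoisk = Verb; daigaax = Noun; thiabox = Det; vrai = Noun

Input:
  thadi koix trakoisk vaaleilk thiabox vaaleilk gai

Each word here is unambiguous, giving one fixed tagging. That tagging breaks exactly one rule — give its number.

1

Fixed tagging: Prep Conj Verb Det Det Det Det.
Applying the rules: R1 fail, R2 pass, R3 pass, R4 pass, R5 pass.
Only rule 1 fails.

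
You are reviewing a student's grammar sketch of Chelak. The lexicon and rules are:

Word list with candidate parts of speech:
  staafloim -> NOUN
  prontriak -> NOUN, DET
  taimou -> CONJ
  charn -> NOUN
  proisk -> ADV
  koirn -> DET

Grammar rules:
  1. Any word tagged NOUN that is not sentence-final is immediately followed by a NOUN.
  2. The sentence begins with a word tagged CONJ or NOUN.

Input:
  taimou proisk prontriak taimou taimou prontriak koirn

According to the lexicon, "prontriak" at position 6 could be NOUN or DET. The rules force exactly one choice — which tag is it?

DET

Candidates per position — 1:taimou {CONJ}; 2:proisk {ADV}; 3:prontriak {NOUN,DET}; 4:taimou {CONJ}; 5:taimou {CONJ}; 6:prontriak {NOUN,DET}; 7:koirn {DET}.
Word 3 cannot be NOUN — rule 1 would then fail for every completion. It is DET.
Word 6 cannot be NOUN — rule 1 would then fail for every completion. It is DET.
That leaves exactly one tagging: CONJ ADV DET CONJ CONJ DET DET.
Rule-by-rule: rule 1 ✓; rule 2 ✓.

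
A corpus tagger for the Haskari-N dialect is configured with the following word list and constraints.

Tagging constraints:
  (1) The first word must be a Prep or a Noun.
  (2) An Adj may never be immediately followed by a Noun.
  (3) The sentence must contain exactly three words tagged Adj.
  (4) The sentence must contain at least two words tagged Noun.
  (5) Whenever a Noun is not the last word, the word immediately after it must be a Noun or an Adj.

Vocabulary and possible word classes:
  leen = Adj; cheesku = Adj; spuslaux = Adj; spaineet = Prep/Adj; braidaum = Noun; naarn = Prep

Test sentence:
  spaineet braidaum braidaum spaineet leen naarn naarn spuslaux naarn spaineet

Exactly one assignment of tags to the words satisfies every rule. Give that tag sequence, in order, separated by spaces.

Candidates per position — 1:spaineet {Prep,Adj}; 2:braidaum {Noun}; 3:braidaum {Noun}; 4:spaineet {Prep,Adj}; 5:leen {Adj}; 6:naarn {Prep}; 7:naarn {Prep}; 8:spuslaux {Adj}; 9:naarn {Prep}; 10:spaineet {Prep,Adj}.
If word 1 were Adj, no tagging could satisfy rule 1; so word 1 is Prep.
If word 4 were Prep, no tagging could satisfy rule 5; so word 4 is Adj.
If word 10 were Adj, no tagging could satisfy rule 3; so word 10 is Prep.
The unique satisfying tagging is: Prep Noun Noun Adj Adj Prep Prep Adj Prep Prep.
Check: rule 1 ok; rule 2 ok; rule 3 ok; rule 4 ok; rule 5 ok.

Prep Noun Noun Adj Adj Prep Prep Adj Prep Prep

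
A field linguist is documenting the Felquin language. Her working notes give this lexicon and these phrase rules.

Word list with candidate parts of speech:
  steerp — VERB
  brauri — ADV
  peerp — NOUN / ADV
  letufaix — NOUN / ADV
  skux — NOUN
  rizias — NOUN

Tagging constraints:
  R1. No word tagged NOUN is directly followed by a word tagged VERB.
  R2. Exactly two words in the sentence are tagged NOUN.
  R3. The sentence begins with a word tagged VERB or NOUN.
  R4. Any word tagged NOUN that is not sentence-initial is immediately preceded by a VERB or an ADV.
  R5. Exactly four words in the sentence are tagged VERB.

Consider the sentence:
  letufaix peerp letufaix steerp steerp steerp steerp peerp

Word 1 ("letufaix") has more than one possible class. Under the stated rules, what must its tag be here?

NOUN

Candidates per position — 1:letufaix {NOUN,ADV}; 2:peerp {NOUN,ADV}; 3:letufaix {NOUN,ADV}; 4:steerp {VERB}; 5:steerp {VERB}; 6:steerp {VERB}; 7:steerp {VERB}; 8:peerp {NOUN,ADV}.
Position 1: tagging it ADV would leave rule 3 unsatisfiable, so it must be NOUN.
Position 2: tagging it NOUN would leave rule 4 unsatisfiable, so it must be ADV.
Position 3: tagging it NOUN would leave rule 1 unsatisfiable, so it must be ADV.
Position 8: tagging it ADV would leave rule 2 unsatisfiable, so it must be NOUN.
The only consistent sequence is: NOUN ADV ADV VERB VERB VERB VERB NOUN.
Rule-by-rule: rule 1 satisfied; rule 2 satisfied; rule 3 satisfied; rule 4 satisfied; rule 5 satisfied.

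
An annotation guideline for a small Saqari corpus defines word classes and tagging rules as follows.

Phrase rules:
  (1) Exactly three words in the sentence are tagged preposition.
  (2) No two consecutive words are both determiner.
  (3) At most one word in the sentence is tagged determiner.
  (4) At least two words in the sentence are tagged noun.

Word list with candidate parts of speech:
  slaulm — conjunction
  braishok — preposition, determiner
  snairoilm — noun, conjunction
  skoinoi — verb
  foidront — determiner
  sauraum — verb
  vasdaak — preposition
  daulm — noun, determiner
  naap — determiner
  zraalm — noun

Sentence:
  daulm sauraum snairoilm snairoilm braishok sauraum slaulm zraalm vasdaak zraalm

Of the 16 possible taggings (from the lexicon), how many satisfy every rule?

Candidates per position — 1:daulm {noun,determiner}; 2:sauraum {verb}; 3:snairoilm {noun,conjunction}; 4:snairoilm {noun,conjunction}; 5:braishok {preposition,determiner}; 6:sauraum {verb}; 7:slaulm {conjunction}; 8:zraalm {noun}; 9:vasdaak {preposition}; 10:zraalm {noun}.
There are 16 candidate sequences in total.
Rule 1 cannot be satisfied by any choice of tags from the lexicon.
So there is no consistent tagging.
Count = 0.

0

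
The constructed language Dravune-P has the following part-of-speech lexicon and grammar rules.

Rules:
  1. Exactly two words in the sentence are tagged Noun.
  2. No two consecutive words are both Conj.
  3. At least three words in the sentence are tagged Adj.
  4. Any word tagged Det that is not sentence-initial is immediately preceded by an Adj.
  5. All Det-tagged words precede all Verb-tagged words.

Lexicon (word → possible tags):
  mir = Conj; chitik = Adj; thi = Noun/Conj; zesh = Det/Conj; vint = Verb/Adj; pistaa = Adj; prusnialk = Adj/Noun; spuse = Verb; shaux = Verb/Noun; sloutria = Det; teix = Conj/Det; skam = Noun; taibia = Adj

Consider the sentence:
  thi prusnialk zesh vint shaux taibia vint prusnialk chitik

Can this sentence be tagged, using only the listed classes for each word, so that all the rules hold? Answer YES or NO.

YES

Candidates per position — 1:thi {Noun,Conj}; 2:prusnialk {Adj,Noun}; 3:zesh {Det,Conj}; 4:vint {Verb,Adj}; 5:shaux {Verb,Noun}; 6:taibia {Adj}; 7:vint {Verb,Adj}; 8:prusnialk {Adj,Noun}; 9:chitik {Adj}.
One satisfying assignment: Conj Adj Det Adj Noun Adj Verb Noun Adj.
Verifying each rule — rule 1 satisfied; rule 2 satisfied; rule 3 satisfied; rule 4 satisfied; rule 5 satisfied.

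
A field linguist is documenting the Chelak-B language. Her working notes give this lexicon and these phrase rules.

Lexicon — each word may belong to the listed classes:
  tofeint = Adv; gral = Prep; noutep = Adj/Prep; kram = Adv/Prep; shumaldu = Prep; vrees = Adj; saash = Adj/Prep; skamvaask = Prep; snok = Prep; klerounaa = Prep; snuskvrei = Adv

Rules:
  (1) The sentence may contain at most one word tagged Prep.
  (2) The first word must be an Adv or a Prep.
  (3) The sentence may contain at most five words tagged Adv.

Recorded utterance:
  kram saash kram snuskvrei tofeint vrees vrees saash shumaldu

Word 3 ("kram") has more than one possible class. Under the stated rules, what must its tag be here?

Adv

Candidates per position — 1:kram {Adv,Prep}; 2:saash {Adj,Prep}; 3:kram {Adv,Prep}; 4:snuskvrei {Adv}; 5:tofeint {Adv}; 6:vrees {Adj}; 7:vrees {Adj}; 8:saash {Adj,Prep}; 9:shumaldu {Prep}.
At position 1, choosing Prep makes rule 1 impossible to satisfy; hence Adv.
At position 2, choosing Prep makes rule 1 impossible to satisfy; hence Adj.
At position 3, choosing Prep makes rule 1 impossible to satisfy; hence Adv.
At position 8, choosing Prep makes rule 1 impossible to satisfy; hence Adj.
The only consistent sequence is: Adv Adj Adv Adv Adv Adj Adj Adj Prep.
Checking: rule 1 holds; rule 2 holds; rule 3 holds.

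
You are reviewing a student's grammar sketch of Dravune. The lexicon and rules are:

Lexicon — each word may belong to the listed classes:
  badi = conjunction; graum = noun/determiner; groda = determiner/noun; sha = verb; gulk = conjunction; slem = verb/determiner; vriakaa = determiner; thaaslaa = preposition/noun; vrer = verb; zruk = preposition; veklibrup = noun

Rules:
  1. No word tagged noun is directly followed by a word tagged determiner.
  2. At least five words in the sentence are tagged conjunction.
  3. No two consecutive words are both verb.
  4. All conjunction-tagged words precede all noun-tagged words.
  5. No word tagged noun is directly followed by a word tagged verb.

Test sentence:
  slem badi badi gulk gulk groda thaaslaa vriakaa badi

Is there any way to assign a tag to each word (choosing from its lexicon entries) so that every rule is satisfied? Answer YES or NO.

YES

Candidates per position — 1:slem {verb,determiner}; 2:badi {conjunction}; 3:badi {conjunction}; 4:gulk {conjunction}; 5:gulk {conjunction}; 6:groda {determiner,noun}; 7:thaaslaa {preposition,noun}; 8:vriakaa {determiner}; 9:badi {conjunction}.
One satisfying assignment: verb conjunction conjunction conjunction conjunction determiner preposition determiner conjunction.
Verifying each rule — rule 1 holds; rule 2 holds; rule 3 holds; rule 4 holds; rule 5 holds.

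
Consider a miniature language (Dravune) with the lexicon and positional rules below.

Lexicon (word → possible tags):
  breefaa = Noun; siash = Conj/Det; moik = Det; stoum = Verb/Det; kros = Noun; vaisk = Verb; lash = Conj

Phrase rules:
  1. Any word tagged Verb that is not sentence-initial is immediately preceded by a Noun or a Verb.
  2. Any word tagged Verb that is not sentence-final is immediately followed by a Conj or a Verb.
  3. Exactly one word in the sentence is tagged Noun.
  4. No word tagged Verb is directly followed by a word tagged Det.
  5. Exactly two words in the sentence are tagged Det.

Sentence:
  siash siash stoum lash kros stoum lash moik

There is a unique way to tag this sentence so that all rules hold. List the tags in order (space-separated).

Conj Conj Det Conj Noun Verb Conj Det

Candidates per position — 1:siash {Conj,Det}; 2:siash {Conj,Det}; 3:stoum {Verb,Det}; 4:lash {Conj}; 5:kros {Noun}; 6:stoum {Verb,Det}; 7:lash {Conj}; 8:moik {Det}.
If word 3 were Verb, no tagging could satisfy rule 1; so word 3 is Det.
If word 6 were Det, no tagging could satisfy rule 5; so word 6 is Verb.
If word 1 were Det, no tagging could satisfy rule 5; so word 1 is Conj.
If word 2 were Det, no tagging could satisfy rule 5; so word 2 is Conj.
So the tagging must be: Conj Conj Det Conj Noun Verb Conj Det.
Rule-by-rule: rule 1 ok; rule 2 ok; rule 3 ok; rule 4 ok; rule 5 ok.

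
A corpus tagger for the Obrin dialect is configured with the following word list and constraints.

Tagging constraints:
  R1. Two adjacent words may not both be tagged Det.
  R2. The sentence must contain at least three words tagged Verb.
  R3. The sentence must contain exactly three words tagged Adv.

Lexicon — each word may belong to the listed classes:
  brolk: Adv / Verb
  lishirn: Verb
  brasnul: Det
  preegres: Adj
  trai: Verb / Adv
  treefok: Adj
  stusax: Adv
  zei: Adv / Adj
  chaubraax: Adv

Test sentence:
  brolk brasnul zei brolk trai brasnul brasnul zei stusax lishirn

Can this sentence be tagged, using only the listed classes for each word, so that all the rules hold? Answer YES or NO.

NO

Candidates per position — 1:brolk {Adv,Verb}; 2:brasnul {Det}; 3:zei {Adv,Adj}; 4:brolk {Adv,Verb}; 5:trai {Verb,Adv}; 6:brasnul {Det}; 7:brasnul {Det}; 8:zei {Adv,Adj}; 9:stusax {Adv}; 10:lishirn {Verb}.
Rule 1 cannot be satisfied by any choice of tags from the lexicon.
So there is no consistent tagging.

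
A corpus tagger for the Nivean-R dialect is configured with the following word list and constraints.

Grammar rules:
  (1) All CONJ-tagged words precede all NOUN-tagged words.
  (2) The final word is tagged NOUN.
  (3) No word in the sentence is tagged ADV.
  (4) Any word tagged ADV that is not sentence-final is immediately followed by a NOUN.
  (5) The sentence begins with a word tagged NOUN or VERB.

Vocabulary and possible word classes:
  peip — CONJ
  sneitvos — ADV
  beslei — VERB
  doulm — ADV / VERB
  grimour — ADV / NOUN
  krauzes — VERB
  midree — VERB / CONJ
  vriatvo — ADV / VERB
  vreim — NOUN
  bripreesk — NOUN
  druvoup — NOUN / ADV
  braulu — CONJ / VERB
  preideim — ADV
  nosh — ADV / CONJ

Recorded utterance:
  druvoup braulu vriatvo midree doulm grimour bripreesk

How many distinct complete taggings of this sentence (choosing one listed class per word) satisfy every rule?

1

Candidates per position — 1:druvoup {NOUN,ADV}; 2:braulu {CONJ,VERB}; 3:vriatvo {ADV,VERB}; 4:midree {VERB,CONJ}; 5:doulm {ADV,VERB}; 6:grimour {ADV,NOUN}; 7:bripreesk {NOUN}.
There are 64 candidate sequences in total.
The sequences that satisfy every rule: NOUN VERB VERB VERB VERB NOUN NOUN.
Count = 1.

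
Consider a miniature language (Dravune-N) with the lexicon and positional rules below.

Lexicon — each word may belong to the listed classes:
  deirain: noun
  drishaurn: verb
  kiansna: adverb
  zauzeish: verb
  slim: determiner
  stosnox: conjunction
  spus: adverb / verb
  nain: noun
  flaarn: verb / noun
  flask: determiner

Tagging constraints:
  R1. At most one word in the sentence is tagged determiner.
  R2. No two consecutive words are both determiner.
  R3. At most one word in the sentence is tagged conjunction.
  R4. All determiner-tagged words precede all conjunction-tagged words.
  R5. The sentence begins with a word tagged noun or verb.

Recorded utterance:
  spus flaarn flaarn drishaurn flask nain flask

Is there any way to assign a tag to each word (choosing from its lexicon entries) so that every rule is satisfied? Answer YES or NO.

NO

Candidates per position — 1:spus {adverb,verb}; 2:flaarn {verb,noun}; 3:flaarn {verb,noun}; 4:drishaurn {verb}; 5:flask {determiner}; 6:nain {noun}; 7:flask {determiner}.
Rule 1 cannot be satisfied by any choice of tags from the lexicon.
So there is no consistent tagging.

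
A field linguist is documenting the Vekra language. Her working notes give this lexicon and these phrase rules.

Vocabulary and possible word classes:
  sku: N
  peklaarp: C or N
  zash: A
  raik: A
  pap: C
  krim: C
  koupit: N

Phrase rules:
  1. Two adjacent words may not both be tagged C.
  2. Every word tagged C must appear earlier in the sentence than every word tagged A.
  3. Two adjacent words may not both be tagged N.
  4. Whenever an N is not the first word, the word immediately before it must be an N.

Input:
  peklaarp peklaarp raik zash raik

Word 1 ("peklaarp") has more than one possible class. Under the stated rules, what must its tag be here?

Candidates per position — 1:peklaarp {C,N}; 2:peklaarp {C,N}; 3:raik {A}; 4:zash {A}; 5:raik {A}.
Position 1: the remaining choice is settled jointly with positions 2 — only N at position 1 is part of a tagging that satisfies every rule.
The unique satisfying tagging is: N C A A A.
Checking: rule 1 ✓; rule 2 ✓; rule 3 ✓; rule 4 ✓.

N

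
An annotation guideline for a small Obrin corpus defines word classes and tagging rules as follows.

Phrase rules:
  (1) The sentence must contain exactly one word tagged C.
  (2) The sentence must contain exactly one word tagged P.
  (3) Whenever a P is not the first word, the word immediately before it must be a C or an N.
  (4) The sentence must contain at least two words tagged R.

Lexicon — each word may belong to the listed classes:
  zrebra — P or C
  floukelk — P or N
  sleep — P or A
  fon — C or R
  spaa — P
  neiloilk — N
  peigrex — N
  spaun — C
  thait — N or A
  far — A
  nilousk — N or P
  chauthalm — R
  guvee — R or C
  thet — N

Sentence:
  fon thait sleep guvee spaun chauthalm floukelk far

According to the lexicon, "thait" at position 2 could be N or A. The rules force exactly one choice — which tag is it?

Candidates per position — 1:fon {C,R}; 2:thait {N,A}; 3:sleep {P,A}; 4:guvee {R,C}; 5:spaun {C}; 6:chauthalm {R}; 7:floukelk {P,N}; 8:far {A}.
At position 1, choosing C makes rule 1 impossible to satisfy; hence R.
At position 4, choosing C makes rule 1 impossible to satisfy; hence R.
At position 7, choosing P makes rule 3 impossible to satisfy; hence N.
At position 3, choosing A makes rule 2 impossible to satisfy; hence P.
At position 2, choosing A makes rule 3 impossible to satisfy; hence N.
The unique satisfying tagging is: R N P R C R N A.
Check: rule 1 satisfied; rule 2 satisfied; rule 3 satisfied; rule 4 satisfied.

N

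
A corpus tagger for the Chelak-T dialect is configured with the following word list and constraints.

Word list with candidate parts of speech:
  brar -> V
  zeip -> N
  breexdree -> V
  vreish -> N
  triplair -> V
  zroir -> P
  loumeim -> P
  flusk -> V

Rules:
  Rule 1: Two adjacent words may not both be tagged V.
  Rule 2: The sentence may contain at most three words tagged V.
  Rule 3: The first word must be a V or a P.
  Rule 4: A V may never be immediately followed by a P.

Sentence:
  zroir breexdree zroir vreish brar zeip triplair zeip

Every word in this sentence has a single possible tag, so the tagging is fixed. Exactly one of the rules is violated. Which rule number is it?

Fixed tagging: P V P N V N V N.
Applying the rules: R1 holds, R2 holds, R3 holds, R4 violated.
Only rule 4 fails.

4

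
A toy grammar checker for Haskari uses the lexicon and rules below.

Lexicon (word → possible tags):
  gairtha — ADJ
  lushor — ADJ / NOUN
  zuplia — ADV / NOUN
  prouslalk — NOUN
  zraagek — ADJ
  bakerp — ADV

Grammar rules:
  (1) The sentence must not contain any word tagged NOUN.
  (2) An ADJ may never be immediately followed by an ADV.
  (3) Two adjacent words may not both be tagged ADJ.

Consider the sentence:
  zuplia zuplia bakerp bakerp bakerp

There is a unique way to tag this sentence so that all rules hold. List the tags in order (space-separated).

ADV ADV ADV ADV ADV

Candidates per position — 1:zuplia {ADV,NOUN}; 2:zuplia {ADV,NOUN}; 3:bakerp {ADV}; 4:bakerp {ADV}; 5:bakerp {ADV}.
Word 1 cannot be NOUN — rule 1 would then fail for every completion. It is ADV.
Word 2 cannot be NOUN — rule 1 would then fail for every completion. It is ADV.
The only consistent sequence is: ADV ADV ADV ADV ADV.
Checking: rule 1 ✓; rule 2 ✓; rule 3 ✓.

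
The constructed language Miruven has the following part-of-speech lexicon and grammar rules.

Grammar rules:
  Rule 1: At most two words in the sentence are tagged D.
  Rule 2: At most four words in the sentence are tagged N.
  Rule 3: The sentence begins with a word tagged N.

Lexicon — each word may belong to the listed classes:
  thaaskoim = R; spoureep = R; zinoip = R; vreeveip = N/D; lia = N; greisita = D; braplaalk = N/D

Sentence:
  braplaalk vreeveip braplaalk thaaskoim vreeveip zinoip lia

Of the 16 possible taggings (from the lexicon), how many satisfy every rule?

Candidates per position — 1:braplaalk {N,D}; 2:vreeveip {N,D}; 3:braplaalk {N,D}; 4:thaaskoim {R}; 5:vreeveip {N,D}; 6:zinoip {R}; 7:lia {N}.
There are 16 candidate sequences in total.
Checking each against the rules leaves 6 sequences.
Count = 6.

6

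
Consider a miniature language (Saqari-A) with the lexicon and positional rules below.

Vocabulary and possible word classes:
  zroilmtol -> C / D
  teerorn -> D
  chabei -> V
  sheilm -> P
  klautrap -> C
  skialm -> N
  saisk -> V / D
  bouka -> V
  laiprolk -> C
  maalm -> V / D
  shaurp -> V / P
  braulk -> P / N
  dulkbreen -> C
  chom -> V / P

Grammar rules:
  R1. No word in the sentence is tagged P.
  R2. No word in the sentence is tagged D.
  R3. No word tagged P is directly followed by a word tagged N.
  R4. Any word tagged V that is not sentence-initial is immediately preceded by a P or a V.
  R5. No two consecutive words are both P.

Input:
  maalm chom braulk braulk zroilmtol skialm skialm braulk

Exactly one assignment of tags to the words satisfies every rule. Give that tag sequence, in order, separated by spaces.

V V N N C N N N

Candidates per position — 1:maalm {V,D}; 2:chom {V,P}; 3:braulk {P,N}; 4:braulk {P,N}; 5:zroilmtol {C,D}; 6:skialm {N}; 7:skialm {N}; 8:braulk {P,N}.
Position 1: tagging it D would leave rule 2 unsatisfiable, so it must be V.
Position 2: tagging it P would leave rule 1 unsatisfiable, so it must be V.
Position 3: tagging it P would leave rule 1 unsatisfiable, so it must be N.
Position 4: tagging it P would leave rule 1 unsatisfiable, so it must be N.
Position 5: tagging it D would leave rule 2 unsatisfiable, so it must be C.
Position 8: tagging it P would leave rule 1 unsatisfiable, so it must be N.
The only consistent sequence is: V V N N C N N N.
Verifying each rule — rule 1 holds; rule 2 holds; rule 3 holds; rule 4 holds; rule 5 holds.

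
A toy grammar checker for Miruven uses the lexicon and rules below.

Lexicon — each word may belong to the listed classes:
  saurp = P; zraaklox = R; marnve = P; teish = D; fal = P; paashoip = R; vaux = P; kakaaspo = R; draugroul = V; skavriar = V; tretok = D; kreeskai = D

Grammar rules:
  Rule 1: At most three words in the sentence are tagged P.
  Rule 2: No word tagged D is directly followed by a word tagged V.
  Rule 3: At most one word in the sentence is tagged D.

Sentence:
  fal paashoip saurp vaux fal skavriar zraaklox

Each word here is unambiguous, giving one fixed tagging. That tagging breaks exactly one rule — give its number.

Fixed tagging: P R P P P V R.
Checking each rule: R1 ✗, R2 ✓, R3 ✓.
Only rule 1 fails.

1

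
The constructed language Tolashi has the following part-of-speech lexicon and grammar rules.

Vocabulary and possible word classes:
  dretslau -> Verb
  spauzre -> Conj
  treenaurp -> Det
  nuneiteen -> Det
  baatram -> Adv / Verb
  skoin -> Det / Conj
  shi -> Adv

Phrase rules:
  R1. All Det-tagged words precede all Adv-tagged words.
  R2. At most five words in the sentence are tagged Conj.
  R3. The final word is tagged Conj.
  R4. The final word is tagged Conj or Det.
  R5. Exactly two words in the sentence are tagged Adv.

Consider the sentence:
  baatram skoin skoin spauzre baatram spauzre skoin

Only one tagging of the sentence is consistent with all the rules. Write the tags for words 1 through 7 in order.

Candidates per position — 1:baatram {Adv,Verb}; 2:skoin {Det,Conj}; 3:skoin {Det,Conj}; 4:spauzre {Conj}; 5:baatram {Adv,Verb}; 6:spauzre {Conj}; 7:skoin {Det,Conj}.
Word 1 cannot be Verb — rule 5 would then fail for every completion. It is Adv.
Word 2 cannot be Det — rule 1 would then fail for every completion. It is Conj.
Word 3 cannot be Det — rule 1 would then fail for every completion. It is Conj.
Word 5 cannot be Verb — rule 5 would then fail for every completion. It is Adv.
Word 7 cannot be Det — rule 1 would then fail for every completion. It is Conj.
So the tagging must be: Adv Conj Conj Conj Adv Conj Conj.
Verifying each rule — rule 1 ok; rule 2 ok; rule 3 ok; rule 4 ok; rule 5 ok.

Adv Conj Conj Conj Adv Conj Conj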